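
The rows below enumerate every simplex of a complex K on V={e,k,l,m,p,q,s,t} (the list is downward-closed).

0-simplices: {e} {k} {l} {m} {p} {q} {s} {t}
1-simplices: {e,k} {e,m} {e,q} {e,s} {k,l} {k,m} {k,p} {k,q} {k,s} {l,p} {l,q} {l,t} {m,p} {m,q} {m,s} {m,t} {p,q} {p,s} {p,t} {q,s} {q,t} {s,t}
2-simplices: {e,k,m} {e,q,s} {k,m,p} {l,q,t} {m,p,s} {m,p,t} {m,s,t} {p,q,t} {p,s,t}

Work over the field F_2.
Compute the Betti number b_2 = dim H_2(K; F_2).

n_0=8 n_1=22 n_2=9  [Z2]
∂1: piv[ek,em,eq,es,kl,kp,lt] rk=7  ker:km,kq,ks,lp,lq,mp,mq,ms,mt,pq,ps,pt,qs,qt,st
∂2: piv[ekm,eqs,kmp,lqt,mps,mpt,mst,pqt] rk=8  ker:pst
b_2=(9−8)−0=1

b_2=1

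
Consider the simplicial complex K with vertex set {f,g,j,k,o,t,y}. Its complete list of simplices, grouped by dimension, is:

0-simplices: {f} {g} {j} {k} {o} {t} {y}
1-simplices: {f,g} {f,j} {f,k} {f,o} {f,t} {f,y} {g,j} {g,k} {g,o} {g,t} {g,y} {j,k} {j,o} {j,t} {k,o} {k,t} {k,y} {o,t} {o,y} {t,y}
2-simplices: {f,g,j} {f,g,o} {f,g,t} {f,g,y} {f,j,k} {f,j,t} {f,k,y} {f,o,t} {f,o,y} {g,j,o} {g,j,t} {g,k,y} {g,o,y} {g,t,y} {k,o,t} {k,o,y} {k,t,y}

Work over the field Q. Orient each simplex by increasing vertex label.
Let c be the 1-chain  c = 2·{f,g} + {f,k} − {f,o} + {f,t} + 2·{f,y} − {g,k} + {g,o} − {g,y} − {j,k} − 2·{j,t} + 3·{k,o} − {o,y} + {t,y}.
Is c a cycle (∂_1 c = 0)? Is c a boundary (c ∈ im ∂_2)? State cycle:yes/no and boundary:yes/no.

n_0=7 n_1=20 n_2=17  [Q]
∂1: piv[fg,fj,fk,fo,ft,fy] rk=6  ker:gj,gk,go,gt,gy,jk,jo,jt,ko,kt,ky,ot,oy,ty
∂2: piv[fgj,fgo,fgt,fgy,fjk,fjt,fky,fot,foy,gjo,gky,gty,kot,koy] rk=14  ker:gjt,goy,kty
∂1c = −5·{f} + 3·{g} + 3·{j} − 4·{k} + 4·{o} − 2·{t} + {y}

cycle:no boundary:no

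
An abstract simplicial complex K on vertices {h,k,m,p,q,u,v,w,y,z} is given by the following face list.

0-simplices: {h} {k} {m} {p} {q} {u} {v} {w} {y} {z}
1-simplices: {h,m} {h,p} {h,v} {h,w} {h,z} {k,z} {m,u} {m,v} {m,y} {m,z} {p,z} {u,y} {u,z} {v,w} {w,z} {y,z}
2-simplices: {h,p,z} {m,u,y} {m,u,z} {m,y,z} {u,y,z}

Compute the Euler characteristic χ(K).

n_0=10 n_1=16 n_2=5
χ=+10−16+5=-1

χ(K)=-1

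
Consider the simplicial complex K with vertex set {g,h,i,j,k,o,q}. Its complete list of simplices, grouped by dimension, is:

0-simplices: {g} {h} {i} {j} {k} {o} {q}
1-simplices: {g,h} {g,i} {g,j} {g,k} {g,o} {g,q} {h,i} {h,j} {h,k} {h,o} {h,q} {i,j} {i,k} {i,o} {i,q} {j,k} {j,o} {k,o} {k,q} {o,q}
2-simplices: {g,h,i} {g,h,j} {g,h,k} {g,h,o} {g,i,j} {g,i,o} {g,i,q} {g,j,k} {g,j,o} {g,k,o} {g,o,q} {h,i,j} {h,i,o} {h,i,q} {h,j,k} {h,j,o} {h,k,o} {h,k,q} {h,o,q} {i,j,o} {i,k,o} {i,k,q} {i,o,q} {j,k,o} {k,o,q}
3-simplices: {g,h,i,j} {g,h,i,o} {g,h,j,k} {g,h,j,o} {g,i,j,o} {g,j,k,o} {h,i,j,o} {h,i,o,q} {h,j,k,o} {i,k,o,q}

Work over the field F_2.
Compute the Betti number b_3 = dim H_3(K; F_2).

n_0=7 n_1=20 n_2=25 n_3=10  [Z2]
∂1: piv[gh,gi,gj,gk,go,gq] rk=6  ker:hi,hj,hk,ho,hq,ij,ik,io,iq,jk,jo,ko,kq,oq
∂2: piv[ghi,ghj,ghk,gho,gij,gio,giq,gjk,gjo,gko,goq,hiq,hkq,iko] rk=14  ker:hij,hio,hjk,hjo,hko,hoq,ijo,ikq,ioq,jko,koq
∂3: piv[ghij,ghio,ghjk,ghjo,gijo,gjko,hioq,hjko,ikoq] rk=9  ker:hijo
b_3=(10−9)−0=1

b_3=1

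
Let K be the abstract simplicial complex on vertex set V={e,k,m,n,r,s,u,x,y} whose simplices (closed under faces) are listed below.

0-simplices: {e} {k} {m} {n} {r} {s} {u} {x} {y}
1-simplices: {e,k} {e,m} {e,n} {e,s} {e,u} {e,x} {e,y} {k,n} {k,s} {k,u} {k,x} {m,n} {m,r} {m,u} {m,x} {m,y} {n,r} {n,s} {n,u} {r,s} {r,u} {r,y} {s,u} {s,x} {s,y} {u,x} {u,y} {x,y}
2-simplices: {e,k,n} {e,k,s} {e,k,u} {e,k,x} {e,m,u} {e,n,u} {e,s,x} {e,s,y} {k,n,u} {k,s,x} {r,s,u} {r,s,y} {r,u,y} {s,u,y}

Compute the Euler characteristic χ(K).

χ(K)=-5

n_0=9 n_1=28 n_2=14
χ=+9−28+14=-5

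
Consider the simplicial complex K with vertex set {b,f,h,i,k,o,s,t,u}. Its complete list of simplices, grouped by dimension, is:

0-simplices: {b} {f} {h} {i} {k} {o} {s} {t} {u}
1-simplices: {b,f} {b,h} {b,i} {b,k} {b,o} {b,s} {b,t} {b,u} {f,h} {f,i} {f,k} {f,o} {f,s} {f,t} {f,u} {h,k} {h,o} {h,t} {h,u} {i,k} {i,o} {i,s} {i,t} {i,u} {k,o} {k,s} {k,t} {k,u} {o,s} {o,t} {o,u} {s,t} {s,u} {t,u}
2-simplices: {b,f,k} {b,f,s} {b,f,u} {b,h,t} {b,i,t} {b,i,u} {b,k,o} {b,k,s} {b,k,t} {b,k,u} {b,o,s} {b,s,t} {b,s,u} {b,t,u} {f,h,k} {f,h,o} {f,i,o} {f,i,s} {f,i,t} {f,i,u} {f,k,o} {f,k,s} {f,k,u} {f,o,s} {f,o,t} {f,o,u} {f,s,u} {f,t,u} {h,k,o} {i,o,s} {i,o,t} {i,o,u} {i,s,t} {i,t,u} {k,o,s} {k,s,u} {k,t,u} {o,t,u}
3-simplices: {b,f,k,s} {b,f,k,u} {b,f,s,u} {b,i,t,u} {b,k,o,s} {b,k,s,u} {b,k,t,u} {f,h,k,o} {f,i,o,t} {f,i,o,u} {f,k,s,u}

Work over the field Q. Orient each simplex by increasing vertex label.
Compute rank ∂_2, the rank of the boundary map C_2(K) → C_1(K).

rank∂_2=23

n_0=9 n_1=34 n_2=38 n_3=11  [Q]
∂1: piv[bf,bh,bi,bk,bo,bs,bt,bu] rk=8  ker:fh,fi,fk,fo,fs,ft,fu,hk,ho,ht,hu,ik,io,is,it,iu,ko,ks,kt,ku,os,ot,ou,st,su,tu
∂2: piv[bfk,bfs,bfu,bht,bit,biu,bko,bks,bkt,bku,bos,bst,bsu,btu,fhk,fho,fio,fis,fit,fiu,fko,fot,fou] rk=23  ker:fks,fku,fos,fsu,ftu,hko,ios,iot,iou,ist,itu,kos,ksu,ktu,otu
∂3: piv[bfks,bfku,bfsu,bitu,bkos,bksu,bktu,fhko,fiot,fiou] rk=10  ker:fksu
rk∂_2=23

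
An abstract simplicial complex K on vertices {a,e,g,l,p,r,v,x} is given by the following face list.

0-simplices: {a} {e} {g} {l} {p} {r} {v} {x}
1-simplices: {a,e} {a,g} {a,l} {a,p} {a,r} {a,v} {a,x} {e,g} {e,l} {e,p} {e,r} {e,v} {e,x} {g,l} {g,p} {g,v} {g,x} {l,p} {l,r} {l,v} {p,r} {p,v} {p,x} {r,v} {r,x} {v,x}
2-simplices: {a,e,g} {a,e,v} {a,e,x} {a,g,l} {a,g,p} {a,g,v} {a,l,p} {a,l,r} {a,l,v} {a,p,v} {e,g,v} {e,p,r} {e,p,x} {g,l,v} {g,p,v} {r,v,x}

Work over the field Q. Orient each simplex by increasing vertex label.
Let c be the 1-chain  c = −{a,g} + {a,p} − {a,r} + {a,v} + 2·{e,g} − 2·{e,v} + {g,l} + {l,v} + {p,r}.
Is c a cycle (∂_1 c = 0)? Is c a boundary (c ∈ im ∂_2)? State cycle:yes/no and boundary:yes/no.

n_0=8 n_1=26 n_2=16  [Q]
∂1: piv[ae,ag,al,ap,ar,av,ax] rk=7  ker:eg,el,ep,er,ev,ex,gl,gp,gv,gx,lp,lr,lv,pr,pv,px,rv,rx,vx
∂2: piv[aeg,aev,aex,agl,agp,agv,alp,alr,alv,apv,epr,epx,rvx] rk=13  ker:egv,glv,gpv
∂1c = 0
c vs im∂2: residual ≠ 0 ⇒ not boundary

cycle:yes boundary:no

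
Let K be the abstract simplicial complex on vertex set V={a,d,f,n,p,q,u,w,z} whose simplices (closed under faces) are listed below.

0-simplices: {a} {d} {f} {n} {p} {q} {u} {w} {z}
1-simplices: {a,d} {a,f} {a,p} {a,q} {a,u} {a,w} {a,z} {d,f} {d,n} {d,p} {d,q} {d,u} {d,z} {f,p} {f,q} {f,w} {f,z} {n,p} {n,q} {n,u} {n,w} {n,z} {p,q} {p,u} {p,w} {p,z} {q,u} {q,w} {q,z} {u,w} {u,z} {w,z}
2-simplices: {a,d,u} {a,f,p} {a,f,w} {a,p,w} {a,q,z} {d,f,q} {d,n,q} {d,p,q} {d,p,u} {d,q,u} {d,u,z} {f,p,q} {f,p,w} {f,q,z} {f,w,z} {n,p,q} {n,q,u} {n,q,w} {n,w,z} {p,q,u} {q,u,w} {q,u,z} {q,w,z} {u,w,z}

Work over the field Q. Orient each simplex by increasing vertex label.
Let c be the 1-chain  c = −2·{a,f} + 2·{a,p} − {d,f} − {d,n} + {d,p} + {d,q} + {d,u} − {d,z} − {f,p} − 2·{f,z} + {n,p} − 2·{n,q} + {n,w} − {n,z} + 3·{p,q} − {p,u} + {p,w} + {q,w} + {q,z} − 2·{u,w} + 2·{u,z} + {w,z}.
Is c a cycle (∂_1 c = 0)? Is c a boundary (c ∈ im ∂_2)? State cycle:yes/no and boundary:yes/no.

n_0=9 n_1=32 n_2=24  [Q]
∂1: piv[ad,af,ap,aq,au,aw,az,dn] rk=8  ker:df,dp,dq,du,dz,fp,fq,fw,fz,np,nq,nu,nw,nz,pq,pu,pw,pz,qu,qw,qz,uw,uz,wz
∂2: piv[adu,afp,afw,apw,aqz,dfq,dnq,dpq,dpu,dqu,duz,fpq,fqz,fwz,npq,nqu,nqw,nwz,quw,quz,qwz] rk=21  ker:fpw,pqu,uwz
∂1c = 0
c vs im∂2: reduces to 0 ⇒ boundary

cycle:yes boundary:yes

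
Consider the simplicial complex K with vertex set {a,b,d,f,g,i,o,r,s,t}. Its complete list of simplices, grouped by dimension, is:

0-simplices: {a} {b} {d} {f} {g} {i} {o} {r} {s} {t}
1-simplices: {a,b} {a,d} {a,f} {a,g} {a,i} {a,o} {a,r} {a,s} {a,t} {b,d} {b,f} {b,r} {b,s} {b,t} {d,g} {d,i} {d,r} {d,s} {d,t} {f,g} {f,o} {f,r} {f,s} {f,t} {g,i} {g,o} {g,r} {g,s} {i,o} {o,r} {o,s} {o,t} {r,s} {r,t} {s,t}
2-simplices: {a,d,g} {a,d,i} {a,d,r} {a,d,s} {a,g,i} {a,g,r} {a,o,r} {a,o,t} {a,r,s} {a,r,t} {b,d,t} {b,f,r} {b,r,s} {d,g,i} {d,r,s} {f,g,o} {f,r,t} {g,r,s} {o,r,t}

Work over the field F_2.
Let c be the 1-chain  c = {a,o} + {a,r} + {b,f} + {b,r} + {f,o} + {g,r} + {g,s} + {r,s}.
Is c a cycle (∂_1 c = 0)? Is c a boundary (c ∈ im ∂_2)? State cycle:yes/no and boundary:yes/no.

n_0=10 n_1=35 n_2=19  [Z2]
∂1: piv[ab,ad,af,ag,ai,ao,ar,as,at] rk=9  ker:bd,bf,br,bs,bt,dg,di,dr,ds,dt,fg,fo,fr,fs,ft,gi,go,gr,gs,io,or,os,ot,rs,rt,st
∂2: piv[adg,adi,adr,ads,agi,agr,aor,aot,ars,art,bdt,bfr,brs,fgo,frt,grs] rk=16  ker:dgi,drs,ort
∂1c = 0
c vs im∂2: residual ≠ 0 ⇒ not boundary

cycle:yes boundary:no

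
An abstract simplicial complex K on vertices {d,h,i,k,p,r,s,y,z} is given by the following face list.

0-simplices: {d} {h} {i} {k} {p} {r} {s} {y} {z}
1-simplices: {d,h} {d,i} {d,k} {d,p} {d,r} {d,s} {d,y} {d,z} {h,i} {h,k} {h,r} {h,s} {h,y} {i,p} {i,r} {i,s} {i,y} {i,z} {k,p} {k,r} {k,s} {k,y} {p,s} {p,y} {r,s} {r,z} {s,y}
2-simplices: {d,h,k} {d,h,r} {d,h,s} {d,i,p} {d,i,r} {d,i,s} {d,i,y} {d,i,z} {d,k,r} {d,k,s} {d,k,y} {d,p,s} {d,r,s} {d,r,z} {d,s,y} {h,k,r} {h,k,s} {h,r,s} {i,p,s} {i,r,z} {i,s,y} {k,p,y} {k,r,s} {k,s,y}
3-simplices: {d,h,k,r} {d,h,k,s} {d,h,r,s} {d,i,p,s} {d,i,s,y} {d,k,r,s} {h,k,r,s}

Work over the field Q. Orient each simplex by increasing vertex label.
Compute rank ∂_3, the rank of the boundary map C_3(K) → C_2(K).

n_0=9 n_1=27 n_2=24 n_3=7  [Q]
∂1: piv[dh,di,dk,dp,dr,ds,dy,dz] rk=8  ker:hi,hk,hr,hs,hy,ip,ir,is,iy,iz,kp,kr,ks,ky,ps,py,rs,rz,sy
∂2: piv[dhk,dhr,dhs,dip,dir,dis,diy,diz,dkr,dks,dky,dps,drs,drz,dsy,kpy] rk=16  ker:hkr,hks,hrs,ips,irz,isy,krs,ksy
∂3: piv[dhkr,dhks,dhrs,dips,disy,dkrs] rk=6  ker:hkrs
rk∂_3=6

rank∂_3=6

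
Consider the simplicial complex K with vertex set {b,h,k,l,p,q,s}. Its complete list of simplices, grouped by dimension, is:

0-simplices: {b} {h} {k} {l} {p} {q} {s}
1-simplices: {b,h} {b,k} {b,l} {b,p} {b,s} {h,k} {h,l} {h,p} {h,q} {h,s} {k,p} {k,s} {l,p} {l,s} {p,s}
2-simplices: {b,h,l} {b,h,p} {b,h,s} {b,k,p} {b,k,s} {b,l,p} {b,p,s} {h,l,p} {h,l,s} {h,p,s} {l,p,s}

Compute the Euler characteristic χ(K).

χ(K)=3

n_0=7 n_1=15 n_2=11
χ=+7−15+11=3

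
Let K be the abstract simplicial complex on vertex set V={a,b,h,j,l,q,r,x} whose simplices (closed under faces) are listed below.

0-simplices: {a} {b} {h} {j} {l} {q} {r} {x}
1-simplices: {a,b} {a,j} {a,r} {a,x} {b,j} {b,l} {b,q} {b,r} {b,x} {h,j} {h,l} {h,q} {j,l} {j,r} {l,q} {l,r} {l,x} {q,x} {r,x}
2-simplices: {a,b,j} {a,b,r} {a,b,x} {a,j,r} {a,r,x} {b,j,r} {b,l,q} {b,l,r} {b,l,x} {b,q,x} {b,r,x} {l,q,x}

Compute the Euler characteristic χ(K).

χ(K)=1

n_0=8 n_1=19 n_2=12
χ=+8−19+12=1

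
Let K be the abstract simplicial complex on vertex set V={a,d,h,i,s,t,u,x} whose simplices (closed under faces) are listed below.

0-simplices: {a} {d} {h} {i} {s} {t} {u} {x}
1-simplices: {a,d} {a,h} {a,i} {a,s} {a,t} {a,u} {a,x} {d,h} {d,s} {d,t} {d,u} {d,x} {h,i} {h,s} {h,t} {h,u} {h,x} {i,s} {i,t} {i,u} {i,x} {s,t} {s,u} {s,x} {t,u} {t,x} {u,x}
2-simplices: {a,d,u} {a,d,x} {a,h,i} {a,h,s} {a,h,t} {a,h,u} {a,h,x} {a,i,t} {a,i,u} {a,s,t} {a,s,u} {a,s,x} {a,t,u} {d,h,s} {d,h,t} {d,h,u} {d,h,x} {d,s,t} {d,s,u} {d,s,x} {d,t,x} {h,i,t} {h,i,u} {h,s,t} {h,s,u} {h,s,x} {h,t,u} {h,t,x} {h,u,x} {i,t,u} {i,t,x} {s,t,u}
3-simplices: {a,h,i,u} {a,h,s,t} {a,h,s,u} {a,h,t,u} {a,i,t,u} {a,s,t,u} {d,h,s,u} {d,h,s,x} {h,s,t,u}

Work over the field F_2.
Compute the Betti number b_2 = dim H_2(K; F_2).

b_2=5

n_0=8 n_1=27 n_2=32 n_3=9  [Z2]
∂1: piv[ad,ah,ai,as,at,au,ax] rk=7  ker:dh,ds,dt,du,dx,hi,hs,ht,hu,hx,is,it,iu,ix,st,su,sx,tu,tx,ux
∂2: piv[adu,adx,ahi,ahs,aht,ahu,ahx,ait,aiu,ast,asu,asx,atu,dhs,dht,dhu,dtx,hux,itx] rk=19  ker:dhx,dst,dsu,dsx,hit,hiu,hst,hsu,hsx,htu,htx,itu,stu
∂3: piv[ahiu,ahst,ahsu,ahtu,aitu,astu,dhsu,dhsx] rk=8  ker:hstu
b_2=(32−19)−8=5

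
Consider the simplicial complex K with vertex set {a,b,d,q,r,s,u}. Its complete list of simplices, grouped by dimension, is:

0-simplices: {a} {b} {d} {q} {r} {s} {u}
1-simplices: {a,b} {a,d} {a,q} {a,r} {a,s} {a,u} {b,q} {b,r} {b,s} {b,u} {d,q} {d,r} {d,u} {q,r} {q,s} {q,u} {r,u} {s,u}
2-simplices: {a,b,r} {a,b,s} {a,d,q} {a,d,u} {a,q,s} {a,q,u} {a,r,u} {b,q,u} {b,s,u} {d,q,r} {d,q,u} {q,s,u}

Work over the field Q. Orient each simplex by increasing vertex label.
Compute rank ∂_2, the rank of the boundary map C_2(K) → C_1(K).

rank∂_2=11

n_0=7 n_1=18 n_2=12  [Q]
∂1: piv[ab,ad,aq,ar,as,au] rk=6  ker:bq,br,bs,bu,dq,dr,du,qr,qs,qu,ru,su
∂2: piv[abr,abs,adq,adu,aqs,aqu,aru,bqu,bsu,dqr,qsu] rk=11  ker:dqu
rk∂_2=11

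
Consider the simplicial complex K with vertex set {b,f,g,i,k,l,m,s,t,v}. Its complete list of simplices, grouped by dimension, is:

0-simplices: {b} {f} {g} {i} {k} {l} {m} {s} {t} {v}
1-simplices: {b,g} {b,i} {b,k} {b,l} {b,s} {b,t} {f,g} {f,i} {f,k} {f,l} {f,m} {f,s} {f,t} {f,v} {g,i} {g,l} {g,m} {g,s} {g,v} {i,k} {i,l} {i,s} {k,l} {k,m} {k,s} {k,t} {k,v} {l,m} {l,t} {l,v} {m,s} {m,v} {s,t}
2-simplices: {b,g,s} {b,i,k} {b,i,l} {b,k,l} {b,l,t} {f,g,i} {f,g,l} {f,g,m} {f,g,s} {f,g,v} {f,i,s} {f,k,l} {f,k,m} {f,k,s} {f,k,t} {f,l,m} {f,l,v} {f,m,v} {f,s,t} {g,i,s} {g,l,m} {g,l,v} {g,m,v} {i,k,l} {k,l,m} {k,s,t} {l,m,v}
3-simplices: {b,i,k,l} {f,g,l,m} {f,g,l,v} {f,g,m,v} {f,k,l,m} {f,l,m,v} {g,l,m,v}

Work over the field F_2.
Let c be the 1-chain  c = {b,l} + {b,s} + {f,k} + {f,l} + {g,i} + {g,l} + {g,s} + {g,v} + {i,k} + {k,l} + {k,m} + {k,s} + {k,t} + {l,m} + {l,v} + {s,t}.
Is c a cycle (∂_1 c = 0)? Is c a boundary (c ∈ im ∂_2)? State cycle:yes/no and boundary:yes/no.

cycle:yes boundary:no

n_0=10 n_1=33 n_2=27 n_3=7  [Z2]
∂1: piv[bg,bi,bk,bl,bs,bt,fg,fm,fv] rk=9  ker:fi,fk,fl,fs,ft,gi,gl,gm,gs,gv,ik,il,is,kl,km,ks,kt,kv,lm,lt,lv,ms,mv,st
∂2: piv[bgs,bik,bil,bkl,blt,fgi,fgl,fgm,fgs,fgv,fis,fkl,fkm,fks,fkt,flm,flv,fmv,fst] rk=19  ker:gis,glm,glv,gmv,ikl,klm,kst,lmv
∂3: piv[bikl,fglm,fglv,fgmv,fklm,flmv] rk=6  ker:glmv
∂1c = 0
c vs im∂2: residual ≠ 0 ⇒ not boundary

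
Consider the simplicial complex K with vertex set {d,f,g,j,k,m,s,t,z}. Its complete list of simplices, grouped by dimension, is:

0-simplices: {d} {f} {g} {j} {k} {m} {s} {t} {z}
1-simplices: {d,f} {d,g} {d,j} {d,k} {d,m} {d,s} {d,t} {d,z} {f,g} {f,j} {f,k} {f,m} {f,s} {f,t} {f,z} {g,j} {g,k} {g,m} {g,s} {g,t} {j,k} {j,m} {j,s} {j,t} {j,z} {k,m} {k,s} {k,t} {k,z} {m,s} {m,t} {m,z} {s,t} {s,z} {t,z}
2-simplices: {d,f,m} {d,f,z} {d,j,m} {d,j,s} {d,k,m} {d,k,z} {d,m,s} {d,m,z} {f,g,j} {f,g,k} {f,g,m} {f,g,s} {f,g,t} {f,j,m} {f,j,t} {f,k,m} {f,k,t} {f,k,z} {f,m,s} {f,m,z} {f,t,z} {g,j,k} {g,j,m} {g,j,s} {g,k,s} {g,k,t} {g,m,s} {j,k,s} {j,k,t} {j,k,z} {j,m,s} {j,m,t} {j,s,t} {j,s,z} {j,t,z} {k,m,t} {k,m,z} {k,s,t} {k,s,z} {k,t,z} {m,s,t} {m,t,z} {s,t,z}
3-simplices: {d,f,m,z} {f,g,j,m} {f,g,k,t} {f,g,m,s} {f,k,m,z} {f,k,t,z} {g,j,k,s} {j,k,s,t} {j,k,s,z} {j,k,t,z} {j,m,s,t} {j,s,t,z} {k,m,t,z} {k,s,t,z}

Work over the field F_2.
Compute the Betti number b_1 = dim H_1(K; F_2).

b_1=2

n_0=9 n_1=35 n_2=43 n_3=14  [Z2]
∂1: piv[df,dg,dj,dk,dm,ds,dt,dz] rk=8  ker:fg,fj,fk,fm,fs,ft,fz,gj,gk,gm,gs,gt,jk,jm,js,jt,jz,km,ks,kt,kz,ms,mt,mz,st,sz,tz
∂2: piv[dfm,dfz,djm,djs,dkm,dkz,dms,dmz,fgj,fgk,fgm,fgs,fgt,fjm,fjt,fkm,fkt,fms,ftz,gjk,gks,jkz,jmt,jst,jsz] rk=25  ker:fkz,fmz,gjm,gjs,gkt,gms,jks,jkt,jms,jtz,kmt,kmz,kst,ksz,ktz,mst,mtz,stz
∂3: piv[dfmz,fgjm,fgkt,fgms,fkmz,fktz,gjks,jkst,jksz,jktz,jmst,jstz,kmtz] rk=13  ker:kstz
b_1=(35−8)−25=2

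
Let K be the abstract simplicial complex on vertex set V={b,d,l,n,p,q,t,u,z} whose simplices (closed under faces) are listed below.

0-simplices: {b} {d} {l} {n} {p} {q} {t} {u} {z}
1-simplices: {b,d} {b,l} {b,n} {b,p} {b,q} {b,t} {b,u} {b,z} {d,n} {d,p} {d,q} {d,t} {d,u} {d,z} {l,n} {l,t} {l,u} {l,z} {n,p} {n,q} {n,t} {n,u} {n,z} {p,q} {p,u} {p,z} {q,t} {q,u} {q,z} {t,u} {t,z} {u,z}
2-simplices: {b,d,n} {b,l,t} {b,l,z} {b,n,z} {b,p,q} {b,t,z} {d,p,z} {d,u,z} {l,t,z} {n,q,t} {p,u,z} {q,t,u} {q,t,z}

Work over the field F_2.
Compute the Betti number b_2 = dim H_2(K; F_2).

b_2=1

n_0=9 n_1=32 n_2=13  [Z2]
∂1: piv[bd,bl,bn,bp,bq,bt,bu,bz] rk=8  ker:dn,dp,dq,dt,du,dz,ln,lt,lu,lz,np,nq,nt,nu,nz,pq,pu,pz,qt,qu,qz,tu,tz,uz
∂2: piv[bdn,blt,blz,bnz,bpq,btz,dpz,duz,nqt,puz,qtu,qtz] rk=12  ker:ltz
b_2=(13−12)−0=1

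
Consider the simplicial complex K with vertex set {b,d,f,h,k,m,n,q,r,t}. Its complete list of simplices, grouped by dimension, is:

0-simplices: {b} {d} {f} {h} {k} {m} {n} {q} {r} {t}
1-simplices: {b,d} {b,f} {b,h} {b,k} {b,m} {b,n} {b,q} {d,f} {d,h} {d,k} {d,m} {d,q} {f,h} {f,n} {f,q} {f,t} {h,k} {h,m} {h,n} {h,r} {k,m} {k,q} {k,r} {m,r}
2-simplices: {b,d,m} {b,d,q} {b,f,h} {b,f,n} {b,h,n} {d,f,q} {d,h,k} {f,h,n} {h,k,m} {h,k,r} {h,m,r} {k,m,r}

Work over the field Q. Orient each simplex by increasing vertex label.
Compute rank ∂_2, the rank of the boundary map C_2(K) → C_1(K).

n_0=10 n_1=24 n_2=12  [Q]
∂1: piv[bd,bf,bh,bk,bm,bn,bq,ft,hr] rk=9  ker:df,dh,dk,dm,dq,fh,fn,fq,hk,hm,hn,km,kq,kr,mr
∂2: piv[bdm,bdq,bfh,bfn,bhn,dfq,dhk,hkm,hkr,hmr] rk=10  ker:fhn,kmr
rk∂_2=10

rank∂_2=10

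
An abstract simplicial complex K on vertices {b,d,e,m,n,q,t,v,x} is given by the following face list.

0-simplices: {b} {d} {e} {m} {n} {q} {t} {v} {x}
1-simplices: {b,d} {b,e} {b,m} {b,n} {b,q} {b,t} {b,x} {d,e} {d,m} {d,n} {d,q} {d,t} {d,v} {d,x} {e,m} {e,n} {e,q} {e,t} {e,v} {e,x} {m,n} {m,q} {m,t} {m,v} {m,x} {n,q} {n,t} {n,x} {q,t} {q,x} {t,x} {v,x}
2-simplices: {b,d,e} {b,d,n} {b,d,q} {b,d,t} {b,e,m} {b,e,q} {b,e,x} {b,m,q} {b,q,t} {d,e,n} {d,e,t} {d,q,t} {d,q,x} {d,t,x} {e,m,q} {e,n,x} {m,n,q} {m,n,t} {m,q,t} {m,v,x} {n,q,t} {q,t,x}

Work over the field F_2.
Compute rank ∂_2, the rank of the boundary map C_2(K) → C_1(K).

rank∂_2=18

n_0=9 n_1=32 n_2=22  [Z2]
∂1: piv[bd,be,bm,bn,bq,bt,bx,dv] rk=8  ker:de,dm,dn,dq,dt,dx,em,en,eq,et,ev,ex,mn,mq,mt,mv,mx,nq,nt,nx,qt,qx,tx,vx
∂2: piv[bde,bdn,bdq,bdt,bem,beq,bex,bmq,bqt,den,det,dqx,dtx,enx,mnq,mnt,mqt,mvx] rk=18  ker:dqt,emq,nqt,qtx
rk∂_2=18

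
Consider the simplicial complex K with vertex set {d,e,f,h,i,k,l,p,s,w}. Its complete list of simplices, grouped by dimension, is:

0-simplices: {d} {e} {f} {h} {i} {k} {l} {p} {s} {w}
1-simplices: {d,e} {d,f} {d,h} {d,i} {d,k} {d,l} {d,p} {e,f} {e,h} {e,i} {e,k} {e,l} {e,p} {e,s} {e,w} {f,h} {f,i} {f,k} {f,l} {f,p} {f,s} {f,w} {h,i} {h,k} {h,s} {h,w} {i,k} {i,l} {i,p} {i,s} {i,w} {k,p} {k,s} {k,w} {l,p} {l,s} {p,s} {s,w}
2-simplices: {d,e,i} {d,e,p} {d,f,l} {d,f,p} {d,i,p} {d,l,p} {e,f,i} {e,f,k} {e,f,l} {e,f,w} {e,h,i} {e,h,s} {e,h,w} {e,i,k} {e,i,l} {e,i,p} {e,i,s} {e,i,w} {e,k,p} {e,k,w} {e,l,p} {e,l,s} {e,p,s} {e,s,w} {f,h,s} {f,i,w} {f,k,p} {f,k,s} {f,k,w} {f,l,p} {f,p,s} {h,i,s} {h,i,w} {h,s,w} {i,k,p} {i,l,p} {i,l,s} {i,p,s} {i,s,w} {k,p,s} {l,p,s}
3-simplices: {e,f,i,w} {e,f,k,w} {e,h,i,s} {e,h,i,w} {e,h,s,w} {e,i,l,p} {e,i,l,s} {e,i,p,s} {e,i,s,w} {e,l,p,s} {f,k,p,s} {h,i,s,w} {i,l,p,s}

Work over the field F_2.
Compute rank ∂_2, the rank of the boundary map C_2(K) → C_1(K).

rank∂_2=26

n_0=10 n_1=38 n_2=41 n_3=13  [Z2]
∂1: piv[de,df,dh,di,dk,dl,dp,es,ew] rk=9  ker:ef,eh,ei,ek,el,ep,fh,fi,fk,fl,fp,fs,fw,hi,hk,hs,hw,ik,il,ip,is,iw,kp,ks,kw,lp,ls,ps,sw
∂2: piv[dei,dep,dfl,dfp,dip,dlp,efi,efk,efl,efw,ehi,ehs,ehw,eik,eil,eis,eiw,ekp,ekw,elp,els,eps,esw,fhs,fks,fps] rk=26  ker:eip,fiw,fkp,fkw,flp,his,hiw,hsw,ikp,ilp,ils,ips,isw,kps,lps
∂3: piv[efiw,efkw,ehis,ehiw,ehsw,eilp,eils,eips,eisw,elps,fkps] rk=11  ker:hisw,ilps
rk∂_2=26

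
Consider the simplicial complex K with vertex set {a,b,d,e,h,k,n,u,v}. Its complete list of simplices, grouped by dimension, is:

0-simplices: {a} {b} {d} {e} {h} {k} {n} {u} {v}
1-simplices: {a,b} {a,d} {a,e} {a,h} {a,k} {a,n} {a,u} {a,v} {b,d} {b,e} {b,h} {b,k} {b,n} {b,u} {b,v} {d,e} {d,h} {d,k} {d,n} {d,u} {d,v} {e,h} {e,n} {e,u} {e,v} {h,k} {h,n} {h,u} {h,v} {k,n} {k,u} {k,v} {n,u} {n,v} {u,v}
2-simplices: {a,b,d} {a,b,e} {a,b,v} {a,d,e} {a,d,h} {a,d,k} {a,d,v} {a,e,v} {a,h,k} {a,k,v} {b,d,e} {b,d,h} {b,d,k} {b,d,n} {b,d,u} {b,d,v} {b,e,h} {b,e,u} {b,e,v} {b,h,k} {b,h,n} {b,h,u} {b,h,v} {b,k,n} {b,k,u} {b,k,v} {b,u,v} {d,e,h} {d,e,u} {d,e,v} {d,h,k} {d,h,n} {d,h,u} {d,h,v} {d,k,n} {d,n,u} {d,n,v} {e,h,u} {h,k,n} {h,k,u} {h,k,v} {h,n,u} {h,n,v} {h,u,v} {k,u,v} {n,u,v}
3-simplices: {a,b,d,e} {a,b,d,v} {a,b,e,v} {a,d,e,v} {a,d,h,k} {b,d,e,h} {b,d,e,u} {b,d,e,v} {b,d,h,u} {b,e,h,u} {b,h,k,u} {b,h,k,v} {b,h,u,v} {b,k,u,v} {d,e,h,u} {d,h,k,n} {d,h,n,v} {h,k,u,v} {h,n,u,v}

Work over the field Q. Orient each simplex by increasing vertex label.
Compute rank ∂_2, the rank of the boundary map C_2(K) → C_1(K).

n_0=9 n_1=35 n_2=46 n_3=19  [Q]
∂1: piv[ab,ad,ae,ah,ak,an,au,av] rk=8  ker:bd,be,bh,bk,bn,bu,bv,de,dh,dk,dn,du,dv,eh,en,eu,ev,hk,hn,hu,hv,kn,ku,kv,nu,nv,uv
∂2: piv[abd,abe,abv,ade,adh,adk,adv,aev,ahk,akv,bdh,bdk,bdn,bdu,beh,beu,bhn,bhu,bhv,bkn,bku,buv,dnu,dnv] rk=24  ker:bde,bdv,bev,bhk,bkv,deh,deu,dev,dhk,dhn,dhu,dhv,dkn,ehu,hkn,hku,hkv,hnu,hnv,huv,kuv,nuv
∂3: piv[abde,abdv,abev,adev,adhk,bdeh,bdeu,bdhu,behu,bhku,bhkv,bhuv,bkuv,dhkn,dhnv,hnuv] rk=16  ker:bdev,dehu,hkuv
rk∂_2=24

rank∂_2=24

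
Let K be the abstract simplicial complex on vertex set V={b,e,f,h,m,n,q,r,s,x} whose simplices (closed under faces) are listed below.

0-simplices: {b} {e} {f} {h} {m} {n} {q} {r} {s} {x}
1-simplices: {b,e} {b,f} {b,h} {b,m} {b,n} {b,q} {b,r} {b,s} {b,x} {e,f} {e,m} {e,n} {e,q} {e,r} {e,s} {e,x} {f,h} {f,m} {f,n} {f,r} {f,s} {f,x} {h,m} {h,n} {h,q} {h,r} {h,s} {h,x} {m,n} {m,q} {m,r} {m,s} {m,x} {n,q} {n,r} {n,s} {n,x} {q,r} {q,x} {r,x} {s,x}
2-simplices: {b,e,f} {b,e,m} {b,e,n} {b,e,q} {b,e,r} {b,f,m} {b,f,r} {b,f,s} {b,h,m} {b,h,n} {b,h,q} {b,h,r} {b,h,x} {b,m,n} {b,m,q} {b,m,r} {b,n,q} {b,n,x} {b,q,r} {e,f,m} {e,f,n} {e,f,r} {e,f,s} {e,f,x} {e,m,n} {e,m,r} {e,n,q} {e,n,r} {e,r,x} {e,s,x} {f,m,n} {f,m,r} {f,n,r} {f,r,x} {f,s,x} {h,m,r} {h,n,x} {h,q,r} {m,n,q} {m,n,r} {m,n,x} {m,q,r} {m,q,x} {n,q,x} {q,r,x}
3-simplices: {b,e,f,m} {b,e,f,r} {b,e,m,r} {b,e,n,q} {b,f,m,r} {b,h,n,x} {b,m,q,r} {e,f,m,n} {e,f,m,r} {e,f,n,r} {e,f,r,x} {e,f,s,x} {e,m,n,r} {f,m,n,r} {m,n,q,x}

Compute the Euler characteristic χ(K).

n_0=10 n_1=41 n_2=45 n_3=15
χ=+10−41+45−15=-1

χ(K)=-1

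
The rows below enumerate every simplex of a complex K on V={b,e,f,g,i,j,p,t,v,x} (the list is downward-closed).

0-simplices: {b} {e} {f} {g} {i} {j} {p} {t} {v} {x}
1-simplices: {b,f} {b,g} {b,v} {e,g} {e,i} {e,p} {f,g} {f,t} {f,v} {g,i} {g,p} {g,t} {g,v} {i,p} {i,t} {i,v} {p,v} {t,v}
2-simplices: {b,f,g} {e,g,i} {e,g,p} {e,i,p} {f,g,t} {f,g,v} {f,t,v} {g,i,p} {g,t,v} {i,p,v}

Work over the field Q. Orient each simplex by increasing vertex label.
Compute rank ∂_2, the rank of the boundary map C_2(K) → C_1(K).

n_0=10 n_1=18 n_2=10  [Q]
∂1: piv[bf,bg,bv,eg,ei,ep,ft] rk=7  ker:fg,fv,gi,gp,gt,gv,ip,it,iv,pv,tv
∂2: piv[bfg,egi,egp,eip,fgt,fgv,ftv,ipv] rk=8  ker:gip,gtv
rk∂_2=8

rank∂_2=8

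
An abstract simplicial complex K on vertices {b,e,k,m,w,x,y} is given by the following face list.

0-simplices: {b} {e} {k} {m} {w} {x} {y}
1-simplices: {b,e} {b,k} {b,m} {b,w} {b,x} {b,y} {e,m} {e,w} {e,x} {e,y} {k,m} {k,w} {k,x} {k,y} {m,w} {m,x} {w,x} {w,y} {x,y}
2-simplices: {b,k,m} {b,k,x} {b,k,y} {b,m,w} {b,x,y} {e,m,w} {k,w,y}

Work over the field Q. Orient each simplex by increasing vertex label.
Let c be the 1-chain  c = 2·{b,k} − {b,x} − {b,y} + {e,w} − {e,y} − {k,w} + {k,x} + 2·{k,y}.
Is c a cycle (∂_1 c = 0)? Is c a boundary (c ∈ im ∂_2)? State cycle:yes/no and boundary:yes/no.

cycle:yes boundary:no

n_0=7 n_1=19 n_2=7  [Q]
∂1: piv[be,bk,bm,bw,bx,by] rk=6  ker:em,ew,ex,ey,km,kw,kx,ky,mw,mx,wx,wy,xy
∂2: piv[bkm,bkx,bky,bmw,bxy,emw,kwy] rk=7
∂1c = 0
c vs im∂2: residual ≠ 0 ⇒ not boundary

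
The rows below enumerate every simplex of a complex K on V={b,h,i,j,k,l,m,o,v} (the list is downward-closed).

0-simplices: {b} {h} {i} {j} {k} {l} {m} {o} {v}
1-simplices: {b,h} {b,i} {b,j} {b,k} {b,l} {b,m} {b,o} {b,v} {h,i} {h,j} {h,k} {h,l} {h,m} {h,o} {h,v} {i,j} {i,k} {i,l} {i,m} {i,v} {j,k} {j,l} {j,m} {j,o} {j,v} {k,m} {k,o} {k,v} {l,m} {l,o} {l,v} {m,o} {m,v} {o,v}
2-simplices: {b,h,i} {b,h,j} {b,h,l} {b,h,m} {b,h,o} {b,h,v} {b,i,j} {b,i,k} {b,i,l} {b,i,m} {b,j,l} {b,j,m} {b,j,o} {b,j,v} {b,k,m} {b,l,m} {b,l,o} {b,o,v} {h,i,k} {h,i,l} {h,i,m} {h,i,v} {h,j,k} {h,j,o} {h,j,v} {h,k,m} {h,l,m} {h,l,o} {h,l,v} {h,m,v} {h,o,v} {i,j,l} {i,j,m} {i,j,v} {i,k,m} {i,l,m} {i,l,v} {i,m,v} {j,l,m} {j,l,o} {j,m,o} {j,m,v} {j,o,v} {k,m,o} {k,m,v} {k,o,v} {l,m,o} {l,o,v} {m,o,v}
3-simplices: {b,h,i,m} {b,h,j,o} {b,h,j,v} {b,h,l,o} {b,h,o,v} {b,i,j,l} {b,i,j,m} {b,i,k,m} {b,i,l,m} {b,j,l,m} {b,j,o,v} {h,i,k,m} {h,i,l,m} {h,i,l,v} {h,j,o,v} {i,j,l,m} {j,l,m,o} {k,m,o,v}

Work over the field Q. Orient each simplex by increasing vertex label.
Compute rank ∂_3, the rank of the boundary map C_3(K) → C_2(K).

rank∂_3=16

n_0=9 n_1=34 n_2=49 n_3=18  [Q]
∂1: piv[bh,bi,bj,bk,bl,bm,bo,bv] rk=8  ker:hi,hj,hk,hl,hm,ho,hv,ij,ik,il,im,iv,jk,jl,jm,jo,jv,km,ko,kv,lm,lo,lv,mo,mv,ov
∂2: piv[bhi,bhj,bhl,bhm,bho,bhv,bij,bik,bil,bim,bjl,bjm,bjo,bjv,bkm,blm,blo,bov,hik,hiv,hjk,hlv,hmv,jmo,kmo,kmv] rk=26  ker:hil,him,hjo,hjv,hkm,hlm,hlo,hov,ijl,ijm,ijv,ikm,ilm,ilv,imv,jlm,jlo,jmv,jov,kov,lmo,lov,mov
∂3: piv[bhim,bhjo,bhjv,bhlo,bhov,bijl,bijm,bikm,bilm,bjlm,bjov,hikm,hilm,hilv,jlmo,kmov] rk=16  ker:hjov,ijlm
rk∂_3=16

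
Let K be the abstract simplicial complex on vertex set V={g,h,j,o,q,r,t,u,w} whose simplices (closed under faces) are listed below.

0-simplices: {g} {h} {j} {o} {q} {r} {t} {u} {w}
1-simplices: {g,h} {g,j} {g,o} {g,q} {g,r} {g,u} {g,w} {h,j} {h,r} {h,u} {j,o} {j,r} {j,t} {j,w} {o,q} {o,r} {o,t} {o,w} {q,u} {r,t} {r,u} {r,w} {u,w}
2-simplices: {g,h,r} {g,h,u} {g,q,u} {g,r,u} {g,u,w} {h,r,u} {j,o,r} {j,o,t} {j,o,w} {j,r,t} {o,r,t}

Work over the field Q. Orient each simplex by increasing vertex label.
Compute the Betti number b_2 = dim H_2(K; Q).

n_0=9 n_1=23 n_2=11  [Q]
∂1: piv[gh,gj,go,gq,gr,gu,gw,jt] rk=8  ker:hj,hr,hu,jo,jr,jw,oq,or,ot,ow,qu,rt,ru,rw,uw
∂2: piv[ghr,ghu,gqu,gru,guw,jor,jot,jow,jrt] rk=9  ker:hru,ort
b_2=(11−9)−0=2

b_2=2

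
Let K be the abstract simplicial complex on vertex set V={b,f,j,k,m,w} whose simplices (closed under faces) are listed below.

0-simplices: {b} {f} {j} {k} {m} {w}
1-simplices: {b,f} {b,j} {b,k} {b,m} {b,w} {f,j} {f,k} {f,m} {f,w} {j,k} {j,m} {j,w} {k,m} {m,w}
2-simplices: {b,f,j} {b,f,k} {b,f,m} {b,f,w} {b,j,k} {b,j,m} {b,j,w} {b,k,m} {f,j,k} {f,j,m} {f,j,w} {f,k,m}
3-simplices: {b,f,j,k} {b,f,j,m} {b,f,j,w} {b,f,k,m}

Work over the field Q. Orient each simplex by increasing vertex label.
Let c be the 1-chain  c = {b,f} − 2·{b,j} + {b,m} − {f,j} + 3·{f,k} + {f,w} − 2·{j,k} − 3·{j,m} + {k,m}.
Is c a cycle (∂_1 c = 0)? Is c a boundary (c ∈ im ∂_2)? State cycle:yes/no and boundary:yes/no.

n_0=6 n_1=14 n_2=12 n_3=4  [Q]
∂1: piv[bf,bj,bk,bm,bw] rk=5  ker:fj,fk,fm,fw,jk,jm,jw,km,mw
∂2: piv[bfj,bfk,bfm,bfw,bjk,bjm,bjw,bkm] rk=8  ker:fjk,fjm,fjw,fkm
∂3: piv[bfjk,bfjm,bfjw,bfkm] rk=4
∂1c = −2·{f} + 2·{j} − {m} + {w}

cycle:no boundary:no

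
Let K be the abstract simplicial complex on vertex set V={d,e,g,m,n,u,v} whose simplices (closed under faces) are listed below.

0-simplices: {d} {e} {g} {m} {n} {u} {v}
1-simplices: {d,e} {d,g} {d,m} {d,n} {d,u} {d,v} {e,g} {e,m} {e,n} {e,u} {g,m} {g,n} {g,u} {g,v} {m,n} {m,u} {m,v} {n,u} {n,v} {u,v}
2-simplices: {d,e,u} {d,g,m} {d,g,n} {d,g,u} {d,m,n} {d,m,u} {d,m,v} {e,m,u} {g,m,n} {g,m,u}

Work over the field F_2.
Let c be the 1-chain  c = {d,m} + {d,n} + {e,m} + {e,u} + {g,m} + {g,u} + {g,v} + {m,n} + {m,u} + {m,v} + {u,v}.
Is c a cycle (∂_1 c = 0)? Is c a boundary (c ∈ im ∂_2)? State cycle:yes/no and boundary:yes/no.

cycle:no boundary:no

n_0=7 n_1=20 n_2=10  [Z2]
∂1: piv[de,dg,dm,dn,du,dv] rk=6  ker:eg,em,en,eu,gm,gn,gu,gv,mn,mu,mv,nu,nv,uv
∂2: piv[deu,dgm,dgn,dgu,dmn,dmu,dmv,emu] rk=8  ker:gmn,gmu
∂1c = {g} + {v}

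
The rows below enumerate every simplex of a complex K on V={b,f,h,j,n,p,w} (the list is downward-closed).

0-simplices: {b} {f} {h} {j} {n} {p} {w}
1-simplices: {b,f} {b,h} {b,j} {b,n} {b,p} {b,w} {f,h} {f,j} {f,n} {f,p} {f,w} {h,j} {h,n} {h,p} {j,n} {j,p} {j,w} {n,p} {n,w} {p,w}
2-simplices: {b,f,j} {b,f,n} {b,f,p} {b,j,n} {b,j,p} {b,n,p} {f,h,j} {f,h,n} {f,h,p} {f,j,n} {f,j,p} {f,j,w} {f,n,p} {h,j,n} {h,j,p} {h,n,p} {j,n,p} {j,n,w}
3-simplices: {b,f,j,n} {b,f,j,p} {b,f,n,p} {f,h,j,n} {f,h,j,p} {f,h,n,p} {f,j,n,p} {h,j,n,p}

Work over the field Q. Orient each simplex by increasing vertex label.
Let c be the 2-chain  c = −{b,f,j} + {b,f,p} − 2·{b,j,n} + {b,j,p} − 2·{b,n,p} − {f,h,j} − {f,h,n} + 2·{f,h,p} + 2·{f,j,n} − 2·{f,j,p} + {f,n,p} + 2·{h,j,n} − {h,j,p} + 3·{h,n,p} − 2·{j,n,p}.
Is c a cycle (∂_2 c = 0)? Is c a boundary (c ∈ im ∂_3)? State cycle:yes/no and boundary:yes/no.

n_0=7 n_1=20 n_2=18 n_3=8  [Q]
∂1: piv[bf,bh,bj,bn,bp,bw] rk=6  ker:fh,fj,fn,fp,fw,hj,hn,hp,jn,jp,jw,np,nw,pw
∂2: piv[bfj,bfn,bfp,bjn,bjp,bnp,fhj,fhn,fhp,fjw,jnw] rk=11  ker:fjn,fjp,fnp,hjn,hjp,hnp,jnp
∂3: piv[bfjn,bfjp,bfnp,fhjn,fhjp,fhnp,fjnp] rk=7  ker:hjnp
∂2c = 0
c vs im∂3: reduces to 0 ⇒ boundary

cycle:yes boundary:yes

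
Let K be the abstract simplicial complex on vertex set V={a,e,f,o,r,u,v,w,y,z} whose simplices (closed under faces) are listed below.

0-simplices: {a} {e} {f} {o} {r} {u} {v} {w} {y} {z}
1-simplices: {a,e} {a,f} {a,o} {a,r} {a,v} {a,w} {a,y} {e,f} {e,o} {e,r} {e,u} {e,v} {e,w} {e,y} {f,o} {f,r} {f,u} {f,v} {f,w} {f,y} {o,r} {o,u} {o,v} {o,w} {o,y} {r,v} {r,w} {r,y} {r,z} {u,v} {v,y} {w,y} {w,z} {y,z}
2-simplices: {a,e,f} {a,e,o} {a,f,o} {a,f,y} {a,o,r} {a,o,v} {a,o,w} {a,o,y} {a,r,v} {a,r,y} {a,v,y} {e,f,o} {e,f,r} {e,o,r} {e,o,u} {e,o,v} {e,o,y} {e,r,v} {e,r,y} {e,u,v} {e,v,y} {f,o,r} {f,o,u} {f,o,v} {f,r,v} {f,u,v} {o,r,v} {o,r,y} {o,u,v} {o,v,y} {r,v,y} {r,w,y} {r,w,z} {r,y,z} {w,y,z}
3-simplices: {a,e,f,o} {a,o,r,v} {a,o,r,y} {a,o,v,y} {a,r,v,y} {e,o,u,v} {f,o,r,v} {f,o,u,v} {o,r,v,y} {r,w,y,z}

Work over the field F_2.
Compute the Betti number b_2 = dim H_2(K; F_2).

b_2=4

n_0=10 n_1=34 n_2=35 n_3=10  [Z2]
∂1: piv[ae,af,ao,ar,av,aw,ay,eu,rz] rk=9  ker:ef,eo,er,ev,ew,ey,fo,fr,fu,fv,fw,fy,or,ou,ov,ow,oy,rv,rw,ry,uv,vy,wy,wz,yz
∂2: piv[aef,aeo,afo,afy,aor,aov,aow,aoy,arv,ary,avy,efr,eor,eou,eov,eoy,euv,fou,fov,rwy,rwz,ryz] rk=22  ker:efo,erv,ery,evy,for,frv,fuv,orv,ory,ouv,ovy,rvy,wyz
∂3: piv[aefo,aorv,aory,aovy,arvy,eouv,forv,fouv,rwyz] rk=9  ker:orvy
b_2=(35−22)−9=4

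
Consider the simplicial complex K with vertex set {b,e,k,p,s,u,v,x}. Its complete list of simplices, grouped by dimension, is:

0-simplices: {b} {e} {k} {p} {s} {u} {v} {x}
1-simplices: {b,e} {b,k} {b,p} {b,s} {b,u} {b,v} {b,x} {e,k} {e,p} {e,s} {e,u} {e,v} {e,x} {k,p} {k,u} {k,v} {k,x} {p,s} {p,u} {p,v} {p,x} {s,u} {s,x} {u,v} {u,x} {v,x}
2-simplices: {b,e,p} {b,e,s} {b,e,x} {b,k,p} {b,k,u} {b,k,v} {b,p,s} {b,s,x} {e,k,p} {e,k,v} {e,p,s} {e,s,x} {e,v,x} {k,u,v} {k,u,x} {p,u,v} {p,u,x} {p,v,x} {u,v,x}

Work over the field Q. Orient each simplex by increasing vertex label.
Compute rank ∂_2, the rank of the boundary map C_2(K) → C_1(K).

n_0=8 n_1=26 n_2=19  [Q]
∂1: piv[be,bk,bp,bs,bu,bv,bx] rk=7  ker:ek,ep,es,eu,ev,ex,kp,ku,kv,kx,ps,pu,pv,px,su,sx,uv,ux,vx
∂2: piv[bep,bes,bex,bkp,bku,bkv,bps,bsx,ekp,ekv,evx,kuv,kux,puv,pux,pvx] rk=16  ker:eps,esx,uvx
rk∂_2=16

rank∂_2=16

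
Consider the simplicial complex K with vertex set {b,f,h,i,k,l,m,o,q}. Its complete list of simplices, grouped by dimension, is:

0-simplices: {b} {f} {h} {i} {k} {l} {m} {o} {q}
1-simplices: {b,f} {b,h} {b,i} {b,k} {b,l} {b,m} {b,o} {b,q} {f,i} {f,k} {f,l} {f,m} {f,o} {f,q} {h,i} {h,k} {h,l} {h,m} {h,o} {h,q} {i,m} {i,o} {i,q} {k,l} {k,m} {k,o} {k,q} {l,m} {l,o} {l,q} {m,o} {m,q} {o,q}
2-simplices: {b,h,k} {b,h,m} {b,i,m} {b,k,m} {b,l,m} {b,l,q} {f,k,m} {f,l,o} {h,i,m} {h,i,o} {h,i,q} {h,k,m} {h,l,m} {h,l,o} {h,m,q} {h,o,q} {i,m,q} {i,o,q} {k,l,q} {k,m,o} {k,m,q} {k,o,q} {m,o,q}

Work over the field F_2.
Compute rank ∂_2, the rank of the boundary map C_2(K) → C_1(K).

rank∂_2=19

n_0=9 n_1=33 n_2=23  [Z2]
∂1: piv[bf,bh,bi,bk,bl,bm,bo,bq] rk=8  ker:fi,fk,fl,fm,fo,fq,hi,hk,hl,hm,ho,hq,im,io,iq,kl,km,ko,kq,lm,lo,lq,mo,mq,oq
∂2: piv[bhk,bhm,bim,bkm,blm,blq,fkm,flo,him,hio,hiq,hlm,hlo,hmq,hoq,klq,kmo,kmq,koq] rk=19  ker:hkm,imq,ioq,moq
rk∂_2=19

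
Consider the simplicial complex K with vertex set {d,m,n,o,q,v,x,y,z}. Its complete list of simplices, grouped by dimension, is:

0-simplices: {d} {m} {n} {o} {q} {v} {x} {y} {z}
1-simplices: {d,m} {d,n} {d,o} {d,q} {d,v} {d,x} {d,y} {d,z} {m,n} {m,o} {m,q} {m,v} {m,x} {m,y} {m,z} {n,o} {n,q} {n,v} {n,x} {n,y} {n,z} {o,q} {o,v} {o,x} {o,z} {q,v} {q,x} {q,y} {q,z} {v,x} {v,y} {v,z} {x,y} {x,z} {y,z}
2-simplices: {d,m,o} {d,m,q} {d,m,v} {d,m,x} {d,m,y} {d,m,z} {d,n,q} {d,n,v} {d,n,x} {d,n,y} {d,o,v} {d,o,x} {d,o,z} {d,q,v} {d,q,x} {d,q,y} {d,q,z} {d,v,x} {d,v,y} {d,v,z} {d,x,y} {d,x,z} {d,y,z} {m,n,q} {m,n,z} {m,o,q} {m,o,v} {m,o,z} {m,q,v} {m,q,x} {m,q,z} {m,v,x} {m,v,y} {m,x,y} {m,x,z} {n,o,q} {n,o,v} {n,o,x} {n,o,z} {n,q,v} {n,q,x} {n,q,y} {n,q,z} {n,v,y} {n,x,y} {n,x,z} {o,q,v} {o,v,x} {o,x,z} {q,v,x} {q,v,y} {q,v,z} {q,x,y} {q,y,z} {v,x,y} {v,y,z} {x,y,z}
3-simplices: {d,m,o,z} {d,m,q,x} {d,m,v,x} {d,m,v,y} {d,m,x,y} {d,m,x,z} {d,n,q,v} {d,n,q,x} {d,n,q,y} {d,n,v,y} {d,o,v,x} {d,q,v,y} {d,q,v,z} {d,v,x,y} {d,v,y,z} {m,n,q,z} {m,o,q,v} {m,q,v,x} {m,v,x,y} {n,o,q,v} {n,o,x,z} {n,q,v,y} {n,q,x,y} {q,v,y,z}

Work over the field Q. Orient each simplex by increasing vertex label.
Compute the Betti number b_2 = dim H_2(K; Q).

n_0=9 n_1=35 n_2=57 n_3=24  [Q]
∂1: piv[dm,dn,do,dq,dv,dx,dy,dz] rk=8  ker:mn,mo,mq,mv,mx,my,mz,no,nq,nv,nx,ny,nz,oq,ov,ox,oz,qv,qx,qy,qz,vx,vy,vz,xy,xz,yz
∂2: piv[dmo,dmq,dmv,dmx,dmy,dmz,dnq,dnv,dnx,dny,dov,dox,doz,dqv,dqx,dqy,dqz,dvx,dvy,dvz,dxy,dxz,dyz,mnq,mnz,moq,noq] rk=27  ker:mov,moz,mqv,mqx,mqz,mvx,mvy,mxy,mxz,nov,nox,noz,nqv,nqx,nqy,nqz,nvy,nxy,nxz,oqv,ovx,oxz,qvx,qvy,qvz,qxy,qyz,vxy,vyz,xyz
∂3: piv[dmoz,dmqx,dmvx,dmvy,dmxy,dmxz,dnqv,dnqx,dnqy,dnvy,dovx,dqvy,dqvz,dvxy,dvyz,mnqz,moqv,mqvx,noqv,noxz,nqxy,qvyz] rk=22  ker:mvxy,nqvy
b_2=(57−27)−22=8

b_2=8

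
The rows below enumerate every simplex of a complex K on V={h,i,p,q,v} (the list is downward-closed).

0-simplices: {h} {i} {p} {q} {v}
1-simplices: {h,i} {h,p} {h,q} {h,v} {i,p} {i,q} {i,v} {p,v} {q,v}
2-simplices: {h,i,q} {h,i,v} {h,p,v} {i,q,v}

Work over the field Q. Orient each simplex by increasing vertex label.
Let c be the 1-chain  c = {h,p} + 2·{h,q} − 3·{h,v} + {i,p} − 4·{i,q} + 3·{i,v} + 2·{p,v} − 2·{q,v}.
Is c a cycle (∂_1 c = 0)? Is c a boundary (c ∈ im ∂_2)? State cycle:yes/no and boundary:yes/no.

cycle:yes boundary:no

n_0=5 n_1=9 n_2=4  [Q]
∂1: piv[hi,hp,hq,hv] rk=4  ker:ip,iq,iv,pv,qv
∂2: piv[hiq,hiv,hpv,iqv] rk=4
∂1c = 0
c vs im∂2: residual ≠ 0 ⇒ not boundary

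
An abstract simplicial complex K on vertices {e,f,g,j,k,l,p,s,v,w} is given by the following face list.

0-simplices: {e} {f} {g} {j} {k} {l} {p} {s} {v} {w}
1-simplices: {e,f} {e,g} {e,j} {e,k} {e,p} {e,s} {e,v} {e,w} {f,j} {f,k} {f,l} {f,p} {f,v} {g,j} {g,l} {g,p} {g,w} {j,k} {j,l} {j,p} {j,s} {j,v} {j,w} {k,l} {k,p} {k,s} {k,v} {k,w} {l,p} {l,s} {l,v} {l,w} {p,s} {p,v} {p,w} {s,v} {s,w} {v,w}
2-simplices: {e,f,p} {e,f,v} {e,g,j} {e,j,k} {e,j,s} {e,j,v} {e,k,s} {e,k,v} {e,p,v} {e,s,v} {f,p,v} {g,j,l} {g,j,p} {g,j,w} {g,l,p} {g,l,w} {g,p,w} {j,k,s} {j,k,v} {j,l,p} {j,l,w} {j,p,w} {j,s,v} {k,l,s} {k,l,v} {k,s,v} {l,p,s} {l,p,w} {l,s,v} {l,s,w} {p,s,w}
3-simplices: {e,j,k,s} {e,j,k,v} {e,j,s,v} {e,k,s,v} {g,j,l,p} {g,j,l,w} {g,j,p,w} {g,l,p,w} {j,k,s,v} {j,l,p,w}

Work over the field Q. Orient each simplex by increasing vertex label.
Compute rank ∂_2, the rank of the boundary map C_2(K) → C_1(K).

rank∂_2=20

n_0=10 n_1=38 n_2=31 n_3=10  [Q]
∂1: piv[ef,eg,ej,ek,ep,es,ev,ew,fl] rk=9  ker:fj,fk,fp,fv,gj,gl,gp,gw,jk,jl,jp,js,jv,jw,kl,kp,ks,kv,kw,lp,ls,lv,lw,ps,pv,pw,sv,sw,vw
∂2: piv[efp,efv,egj,ejk,ejs,ejv,eks,ekv,epv,esv,gjl,gjp,gjw,glp,glw,gpw,kls,klv,lps,lsw] rk=20  ker:fpv,jks,jkv,jlp,jlw,jpw,jsv,ksv,lpw,lsv,psw
∂3: piv[ejks,ejkv,ejsv,eksv,gjlp,gjlw,gjpw,glpw] rk=8  ker:jksv,jlpw
rk∂_2=20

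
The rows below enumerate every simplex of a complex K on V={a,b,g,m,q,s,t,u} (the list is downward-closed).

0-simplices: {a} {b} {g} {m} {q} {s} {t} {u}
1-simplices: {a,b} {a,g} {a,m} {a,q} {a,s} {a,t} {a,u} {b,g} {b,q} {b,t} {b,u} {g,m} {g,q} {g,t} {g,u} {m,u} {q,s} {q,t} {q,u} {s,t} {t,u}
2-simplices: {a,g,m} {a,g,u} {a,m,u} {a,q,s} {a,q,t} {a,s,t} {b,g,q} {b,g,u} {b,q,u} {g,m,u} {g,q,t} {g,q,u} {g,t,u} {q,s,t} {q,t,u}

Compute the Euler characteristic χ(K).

n_0=8 n_1=21 n_2=15
χ=+8−21+15=2

χ(K)=2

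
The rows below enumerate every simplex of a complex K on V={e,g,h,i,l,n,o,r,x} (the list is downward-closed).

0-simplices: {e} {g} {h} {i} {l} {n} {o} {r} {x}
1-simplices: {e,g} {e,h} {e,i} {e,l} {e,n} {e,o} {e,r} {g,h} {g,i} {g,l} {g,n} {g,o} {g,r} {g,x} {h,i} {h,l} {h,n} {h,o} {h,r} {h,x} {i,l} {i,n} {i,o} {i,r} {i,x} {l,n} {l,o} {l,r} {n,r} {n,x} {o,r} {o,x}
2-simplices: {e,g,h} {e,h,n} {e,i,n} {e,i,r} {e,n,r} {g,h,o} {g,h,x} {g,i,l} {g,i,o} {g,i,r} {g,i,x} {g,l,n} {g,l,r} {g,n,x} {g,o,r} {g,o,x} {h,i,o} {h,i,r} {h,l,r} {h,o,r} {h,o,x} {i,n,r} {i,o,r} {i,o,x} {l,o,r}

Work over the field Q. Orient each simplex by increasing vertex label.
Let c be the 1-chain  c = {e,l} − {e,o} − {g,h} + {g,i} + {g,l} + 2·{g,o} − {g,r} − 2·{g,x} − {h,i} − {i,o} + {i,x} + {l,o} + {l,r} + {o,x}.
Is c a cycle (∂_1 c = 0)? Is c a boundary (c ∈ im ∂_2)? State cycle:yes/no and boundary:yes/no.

n_0=9 n_1=32 n_2=25  [Q]
∂1: piv[eg,eh,ei,el,en,eo,er,gx] rk=8  ker:gh,gi,gl,gn,go,gr,hi,hl,hn,ho,hr,hx,il,in,io,ir,ix,ln,lo,lr,nr,nx,or,ox
∂2: piv[egh,ehn,ein,eir,enr,gho,ghx,gil,gio,gir,gix,gln,glr,gnx,gor,gox,hio,hir,hlr,lor] rk=20  ker:hor,hox,inr,ior,iox
∂1c = 0
c vs im∂2: residual ≠ 0 ⇒ not boundary

cycle:yes boundary:no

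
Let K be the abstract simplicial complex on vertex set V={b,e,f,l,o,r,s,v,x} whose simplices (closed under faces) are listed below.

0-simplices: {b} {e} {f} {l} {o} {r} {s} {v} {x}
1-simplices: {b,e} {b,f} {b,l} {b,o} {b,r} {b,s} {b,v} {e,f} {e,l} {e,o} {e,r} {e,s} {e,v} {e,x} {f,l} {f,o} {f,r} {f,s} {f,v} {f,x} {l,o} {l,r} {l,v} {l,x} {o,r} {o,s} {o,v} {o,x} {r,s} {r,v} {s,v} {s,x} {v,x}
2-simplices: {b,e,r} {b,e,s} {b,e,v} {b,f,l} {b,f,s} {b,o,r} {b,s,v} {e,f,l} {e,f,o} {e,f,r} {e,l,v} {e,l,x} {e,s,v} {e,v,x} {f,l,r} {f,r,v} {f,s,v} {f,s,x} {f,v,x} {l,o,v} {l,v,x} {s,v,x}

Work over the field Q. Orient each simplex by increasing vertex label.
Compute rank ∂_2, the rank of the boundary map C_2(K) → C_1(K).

n_0=9 n_1=33 n_2=22  [Q]
∂1: piv[be,bf,bl,bo,br,bs,bv,ex] rk=8  ker:ef,el,eo,er,es,ev,fl,fo,fr,fs,fv,fx,lo,lr,lv,lx,or,os,ov,ox,rs,rv,sv,sx,vx
∂2: piv[ber,bes,bev,bfl,bfs,bor,bsv,efl,efo,efr,elv,elx,evx,flr,frv,fsv,fsx,fvx,lov] rk=19  ker:esv,lvx,svx
rk∂_2=19

rank∂_2=19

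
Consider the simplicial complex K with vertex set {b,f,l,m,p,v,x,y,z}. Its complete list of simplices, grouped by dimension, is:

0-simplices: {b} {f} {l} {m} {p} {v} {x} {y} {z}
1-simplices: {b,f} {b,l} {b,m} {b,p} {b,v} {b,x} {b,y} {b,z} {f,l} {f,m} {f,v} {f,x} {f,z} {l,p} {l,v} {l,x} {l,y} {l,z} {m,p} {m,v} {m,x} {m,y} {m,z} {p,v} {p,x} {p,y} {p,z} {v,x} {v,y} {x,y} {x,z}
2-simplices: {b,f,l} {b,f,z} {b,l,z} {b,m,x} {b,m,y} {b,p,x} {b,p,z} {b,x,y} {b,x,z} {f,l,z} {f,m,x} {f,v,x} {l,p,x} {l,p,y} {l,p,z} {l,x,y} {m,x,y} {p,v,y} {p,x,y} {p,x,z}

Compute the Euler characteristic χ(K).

χ(K)=-2

n_0=9 n_1=31 n_2=20
χ=+9−31+20=-2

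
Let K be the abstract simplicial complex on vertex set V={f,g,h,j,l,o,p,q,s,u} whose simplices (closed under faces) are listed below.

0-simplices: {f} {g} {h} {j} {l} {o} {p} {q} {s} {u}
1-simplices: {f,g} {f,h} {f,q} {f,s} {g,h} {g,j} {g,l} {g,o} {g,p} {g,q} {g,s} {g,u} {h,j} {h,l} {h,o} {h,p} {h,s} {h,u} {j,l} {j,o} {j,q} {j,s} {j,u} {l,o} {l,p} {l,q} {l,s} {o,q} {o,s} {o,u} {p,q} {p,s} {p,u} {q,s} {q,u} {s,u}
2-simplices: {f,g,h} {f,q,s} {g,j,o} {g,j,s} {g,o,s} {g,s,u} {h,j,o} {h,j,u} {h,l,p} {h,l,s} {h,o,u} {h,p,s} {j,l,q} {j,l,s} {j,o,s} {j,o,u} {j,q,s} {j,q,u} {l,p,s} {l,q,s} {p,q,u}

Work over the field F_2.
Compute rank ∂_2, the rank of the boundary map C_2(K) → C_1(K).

rank∂_2=17

n_0=10 n_1=36 n_2=21  [Z2]
∂1: piv[fg,fh,fq,fs,gj,gl,go,gp,gu] rk=9  ker:gh,gq,gs,hj,hl,ho,hp,hs,hu,jl,jo,jq,js,ju,lo,lp,lq,ls,oq,os,ou,pq,ps,pu,qs,qu,su
∂2: piv[fgh,fqs,gjo,gjs,gos,gsu,hjo,hju,hlp,hls,hou,hps,jlq,jls,jqs,jqu,pqu] rk=17  ker:jos,jou,lps,lqs
rk∂_2=17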